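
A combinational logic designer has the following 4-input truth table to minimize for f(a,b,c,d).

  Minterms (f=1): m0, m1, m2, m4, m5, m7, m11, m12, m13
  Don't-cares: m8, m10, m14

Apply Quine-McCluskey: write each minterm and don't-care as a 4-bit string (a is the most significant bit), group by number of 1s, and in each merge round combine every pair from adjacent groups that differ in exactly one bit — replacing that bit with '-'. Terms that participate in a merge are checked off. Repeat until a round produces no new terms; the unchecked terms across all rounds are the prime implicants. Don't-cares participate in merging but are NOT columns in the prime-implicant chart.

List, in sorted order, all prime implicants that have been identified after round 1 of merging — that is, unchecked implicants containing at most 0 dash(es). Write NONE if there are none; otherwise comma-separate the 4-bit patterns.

NONE

[col 0] 0000*, 0001*, 0010*, 0100*, 0101*, 0111*, 1000*, 1010*, 1011*, 1100*, 1101*, 1110*
[col 1] -000*, -010*, -100*, -101*, 0-00*, 0-01*, 00-0*, 000-*, 01-1, 010-*, 1-00*, 1-10*, 10-0*, 101-, 11-0*, 110-*
[col 2] --00, -0-0, -10-, 0-0-, 1--0
Prime implicants: --00, -0-0, -10-, 0-0-, 01-1, 1--0, 101-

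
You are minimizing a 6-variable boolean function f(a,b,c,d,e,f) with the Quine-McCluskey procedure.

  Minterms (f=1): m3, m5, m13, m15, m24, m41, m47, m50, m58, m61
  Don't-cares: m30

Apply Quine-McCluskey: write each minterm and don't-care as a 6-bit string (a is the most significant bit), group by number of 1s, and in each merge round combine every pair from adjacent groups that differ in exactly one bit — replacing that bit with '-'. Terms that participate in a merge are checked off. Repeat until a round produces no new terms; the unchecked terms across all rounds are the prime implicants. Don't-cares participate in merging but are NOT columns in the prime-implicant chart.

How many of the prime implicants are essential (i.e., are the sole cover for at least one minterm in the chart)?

7

size-2^0 implicants → 000011  000101(✓)  001101(✓)  001111(✓)  011000  011110  101001  101111(✓)  110010(✓)  111010(✓)  111101
size-2^1 implicants → -01111  00-101  0011-1  11-010
Unchecked terms (primes): -01111, 00-101, 000011, 0011-1, 011000, 011110, 101001, 11-010, 111101
Minterm coverage:
  m3 ⊆ 000011 [E]
  m5 ⊆ 00-101 [E]
  m13 ⊆ 00-101,0011-1
  m15 ⊆ -01111,0011-1
  m24 ⊆ 011000 [E]
  m41 ⊆ 101001 [E]
  m47 ⊆ -01111 [E]
  m50 ⊆ 11-010 [E]
  m58 ⊆ 11-010 [E]
  m61 ⊆ 111101 [E]
E = {-01111, 00-101, 000011, 011000, 101001, 11-010, 111101}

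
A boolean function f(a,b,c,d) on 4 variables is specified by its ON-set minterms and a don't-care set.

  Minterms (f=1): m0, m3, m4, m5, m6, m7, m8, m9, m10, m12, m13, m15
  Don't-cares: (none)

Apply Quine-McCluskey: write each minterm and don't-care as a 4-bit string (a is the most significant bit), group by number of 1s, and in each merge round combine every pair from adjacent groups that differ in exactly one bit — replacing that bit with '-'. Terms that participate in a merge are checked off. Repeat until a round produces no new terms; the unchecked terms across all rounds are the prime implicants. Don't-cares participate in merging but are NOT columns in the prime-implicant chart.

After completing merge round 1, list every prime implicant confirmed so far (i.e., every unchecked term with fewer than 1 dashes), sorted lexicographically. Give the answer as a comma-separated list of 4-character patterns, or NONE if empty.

NONE

Round 0: 0000✓ 0011✓ 0100✓ 0101✓ 0110✓ 0111✓ 1000✓ 1001✓ 1010✓ 1100✓ 1101✓ 1111✓
Round 1: -000✓ -100✓ -101✓ -111✓ 0-00✓ 0-11 01-0✓ 01-1✓ 010-✓ 011-✓ 1-00✓ 1-01✓ 10-0 100-✓ 11-1✓ 110-✓
Round 2: --00 -1-1 -10- 01-- 1-0-
PIs = {--00, -1-1, -10-, 0-11, 01--, 1-0-, 10-0}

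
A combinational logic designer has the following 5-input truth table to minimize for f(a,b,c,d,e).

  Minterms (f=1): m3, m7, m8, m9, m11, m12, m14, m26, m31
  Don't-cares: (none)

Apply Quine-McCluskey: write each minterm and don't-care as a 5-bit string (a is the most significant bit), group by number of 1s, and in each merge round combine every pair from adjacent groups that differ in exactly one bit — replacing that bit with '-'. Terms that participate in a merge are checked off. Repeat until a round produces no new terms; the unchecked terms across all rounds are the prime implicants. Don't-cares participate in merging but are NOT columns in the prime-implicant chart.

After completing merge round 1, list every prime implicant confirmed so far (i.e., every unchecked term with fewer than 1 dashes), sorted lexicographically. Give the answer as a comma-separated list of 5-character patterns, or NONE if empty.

11010, 11111

[col 0] 00011*, 00111*, 01000*, 01001*, 01011*, 01100*, 01110*, 11010, 11111
[col 1] 0-011, 00-11, 01-00, 010-1, 0100-, 011-0
Prime implicants: 0-011, 00-11, 01-00, 010-1, 0100-, 011-0, 11010, 11111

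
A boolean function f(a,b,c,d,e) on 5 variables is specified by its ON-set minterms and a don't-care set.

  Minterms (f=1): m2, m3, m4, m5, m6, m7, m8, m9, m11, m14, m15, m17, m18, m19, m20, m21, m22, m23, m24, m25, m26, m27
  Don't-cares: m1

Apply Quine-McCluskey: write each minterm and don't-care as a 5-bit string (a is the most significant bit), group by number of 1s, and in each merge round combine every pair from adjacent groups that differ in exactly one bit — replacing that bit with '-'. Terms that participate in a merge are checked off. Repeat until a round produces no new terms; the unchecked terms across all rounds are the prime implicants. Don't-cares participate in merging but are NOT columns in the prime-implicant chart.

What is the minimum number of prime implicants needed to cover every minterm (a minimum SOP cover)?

6

size-2^0 implicants → 00001(✓)  00010(✓)  00011(✓)  00100(✓)  00101(✓)  00110(✓)  00111(✓)  01000(✓)  01001(✓)  01011(✓)  01110(✓)  01111(✓)  10001(✓)  10010(✓)  10011(✓)  10100(✓)  10101(✓)  10110(✓)  10111(✓)  11000(✓)  11001(✓)  11010(✓)  11011(✓)
size-2^1 implicants → -0001(✓)  -0010(✓)  -0011(✓)  -0100(✓)  -0101(✓)  -0110(✓)  -0111(✓)  -1000(✓)  -1001(✓)  -1011(✓)  0-001(✓)  0-011(✓)  0-110(✓)  0-111(✓)  00-01(✓)  00-10(✓)  00-11(✓)  000-1(✓)  0001-(✓)  001-0(✓)  001-1(✓)  0010-(✓)  0011-(✓)  01-11(✓)  010-1(✓)  0100-(✓)  0111-(✓)  1-001(✓)  1-010(✓)  1-011(✓)  10-01(✓)  10-10(✓)  10-11(✓)  100-1(✓)  1001-(✓)  101-0(✓)  101-1(✓)  1010-(✓)  1011-(✓)  110-0(✓)  110-1(✓)  1100-(✓)  1101-(✓)
size-2^2 implicants → --001(✓)  --011(✓)  -0-01(✓)  -0-10(✓)  -0-11(✓)  -00-1(✓)  -001-(✓)  -01-0(✓)  -01-1(✓)  -010-(✓)  -011-(✓)  -10-1(✓)  -100-  0--11  0-0-1(✓)  0-11-  00--1(✓)  00-1-(✓)  001--(✓)  1-0-1(✓)  1-01-  10--1(✓)  10-1-(✓)  101--(✓)  110--
size-2^3 implicants → --0-1  -0--1  -0-1-  -01--
Unchecked terms (primes): --0-1, -0--1, -0-1-, -01--, -100-, 0--11, 0-11-, 1-01-, 110--
Minterm coverage:
  m2 ⊆ -0-1- [E]
  m3 ⊆ --0-1,-0--1,-0-1-,0--11
  m4 ⊆ -01-- [E]
  m5 ⊆ -0--1,-01--
  m6 ⊆ -0-1-,-01--,0-11-
  m7 ⊆ -0--1,-0-1-,-01--,0--11,0-11-
  m8 ⊆ -100- [E]
  m9 ⊆ --0-1,-100-
  m11 ⊆ --0-1,0--11
  m14 ⊆ 0-11- [E]
  m15 ⊆ 0--11,0-11-
  m17 ⊆ --0-1,-0--1
  m18 ⊆ -0-1-,1-01-
  m19 ⊆ --0-1,-0--1,-0-1-,1-01-
  m20 ⊆ -01-- [E]
  m21 ⊆ -0--1,-01--
  m22 ⊆ -0-1-,-01--
  m23 ⊆ -0--1,-0-1-,-01--
  m24 ⊆ -100-,110--
  m25 ⊆ --0-1,-100-,110--
  m26 ⊆ 1-01-,110--
  m27 ⊆ --0-1,1-01-,110--
E = {-0-1-, -01--, -100-, 0-11-}
Petrick residual → --0-1, 1-01-
Cover = c'e + b'd + b'c + bc'd' + a'cd + ac'd  |cover|=6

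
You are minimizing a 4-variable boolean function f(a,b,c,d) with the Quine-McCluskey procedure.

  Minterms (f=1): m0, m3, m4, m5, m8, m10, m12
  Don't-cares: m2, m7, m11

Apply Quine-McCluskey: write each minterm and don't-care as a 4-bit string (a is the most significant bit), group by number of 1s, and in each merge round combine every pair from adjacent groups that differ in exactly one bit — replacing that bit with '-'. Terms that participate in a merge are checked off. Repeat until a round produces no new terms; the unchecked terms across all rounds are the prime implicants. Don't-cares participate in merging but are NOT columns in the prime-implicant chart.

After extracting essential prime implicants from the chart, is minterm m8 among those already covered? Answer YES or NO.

YES

[col 0] 0000*, 0010*, 0011*, 0100*, 0101*, 0111*, 1000*, 1010*, 1011*, 1100*
[col 1] -000*, -010*, -011*, -100*, 0-00*, 0-11, 00-0*, 001-*, 01-1, 010-, 1-00*, 10-0*, 101-*
[col 2] --00, -0-0, -01-
Prime implicants: --00, -0-0, -01-, 0-11, 01-1, 010-
PI chart (minterm → PIs covering it):
  0 | --00,-0-0
  3 | -01-,0-11
  4 | --00,010-
  5 | 01-1,010-
  8 | --00,-0-0
  10 | -0-0,-01-
  12 | --00  (sole → essential)
Essential prime implicants: --00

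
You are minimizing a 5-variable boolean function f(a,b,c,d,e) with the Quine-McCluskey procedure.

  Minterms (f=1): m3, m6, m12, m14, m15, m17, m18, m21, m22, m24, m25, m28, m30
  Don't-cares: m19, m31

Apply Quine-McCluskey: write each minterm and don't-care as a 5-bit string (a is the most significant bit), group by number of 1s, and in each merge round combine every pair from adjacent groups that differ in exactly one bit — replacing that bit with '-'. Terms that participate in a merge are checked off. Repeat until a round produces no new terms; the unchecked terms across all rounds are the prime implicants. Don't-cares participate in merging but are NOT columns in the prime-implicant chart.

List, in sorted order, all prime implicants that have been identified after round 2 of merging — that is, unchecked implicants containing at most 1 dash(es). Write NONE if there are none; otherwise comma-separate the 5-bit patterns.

-0011, 1-001, 10-01, 10-10, 100-1, 1001-, 11-00, 1100-

size-2^0 implicants → 00011(✓)  00110(✓)  01100(✓)  01110(✓)  01111(✓)  10001(✓)  10010(✓)  10011(✓)  10101(✓)  10110(✓)  11000(✓)  11001(✓)  11100(✓)  11110(✓)  11111(✓)
size-2^1 implicants → -0011  -0110(✓)  -1100(✓)  -1110(✓)  -1111(✓)  0-110(✓)  011-0(✓)  0111-(✓)  1-001  1-110(✓)  10-01  10-10  100-1  1001-  11-00  1100-  111-0(✓)  1111-(✓)
size-2^2 implicants → --110  -11-0  -111-
Unchecked terms (primes): --110, -0011, -11-0, -111-, 1-001, 10-01, 10-10, 100-1, 1001-, 11-00, 1100-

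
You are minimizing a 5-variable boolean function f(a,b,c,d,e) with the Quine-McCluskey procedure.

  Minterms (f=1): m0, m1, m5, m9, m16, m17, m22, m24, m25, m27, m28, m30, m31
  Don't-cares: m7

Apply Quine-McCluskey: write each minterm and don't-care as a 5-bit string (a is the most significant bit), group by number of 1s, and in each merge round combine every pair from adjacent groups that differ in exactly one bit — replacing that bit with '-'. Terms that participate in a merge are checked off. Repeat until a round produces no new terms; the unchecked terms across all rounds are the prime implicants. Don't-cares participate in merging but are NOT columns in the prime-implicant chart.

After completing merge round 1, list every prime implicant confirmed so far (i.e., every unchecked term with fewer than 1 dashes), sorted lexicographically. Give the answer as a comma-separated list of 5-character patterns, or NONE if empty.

Round 0: 00000✓ 00001✓ 00101✓ 00111✓ 01001✓ 10000✓ 10001✓ 10110✓ 11000✓ 11001✓ 11011✓ 11100✓ 11110✓ 11111✓
Round 1: -0000✓ -0001✓ -1001✓ 0-001✓ 00-01 0000-✓ 001-1 1-000✓ 1-001✓ 1-110 1000-✓ 11-00 11-11 110-1 1100-✓ 111-0 1111-
Round 2: --001 -000- 1-00-
PIs = {--001, -000-, 00-01, 001-1, 1-00-, 1-110, 11-00, 11-11, 110-1, 111-0, 1111-}

NONE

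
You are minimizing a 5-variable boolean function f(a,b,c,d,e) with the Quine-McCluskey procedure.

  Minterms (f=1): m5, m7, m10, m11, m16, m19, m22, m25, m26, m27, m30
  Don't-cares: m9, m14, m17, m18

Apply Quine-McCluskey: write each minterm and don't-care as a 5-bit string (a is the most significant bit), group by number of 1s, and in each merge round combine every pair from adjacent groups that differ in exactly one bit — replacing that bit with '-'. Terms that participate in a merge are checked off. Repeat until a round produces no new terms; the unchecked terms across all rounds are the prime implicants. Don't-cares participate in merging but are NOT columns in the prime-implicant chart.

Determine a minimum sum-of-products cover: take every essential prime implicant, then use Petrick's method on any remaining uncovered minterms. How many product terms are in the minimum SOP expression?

5

[col 0] 00101*, 00111*, 01001*, 01010*, 01011*, 01110*, 10000*, 10001*, 10010*, 10011*, 10110*, 11001*, 11010*, 11011*, 11110*
[col 1] -1001*, -1010*, -1011*, -1110*, 001-1, 01-10*, 010-1*, 0101-*, 1-001*, 1-010*, 1-011*, 1-110*, 10-10*, 100-0*, 100-1*, 1000-*, 1001-*, 11-10*, 110-1*, 1101-*
[col 2] -1-10, -10-1, -101-, 1--10, 1-0-1, 1-01-, 100--
Prime implicants: -1-10, -10-1, -101-, 001-1, 1--10, 1-0-1, 1-01-, 100--
PI chart (minterm → PIs covering it):
  5 | 001-1  (sole → essential)
  7 | 001-1  (sole → essential)
  10 | -1-10,-101-
  11 | -10-1,-101-
  16 | 100--  (sole → essential)
  19 | 1-0-1,1-01-,100--
  22 | 1--10  (sole → essential)
  25 | -10-1,1-0-1
  26 | -1-10,-101-,1--10,1-01-
  27 | -10-1,-101-,1-0-1,1-01-
  30 | -1-10,1--10
Essential prime implicants: 001-1, 1--10, 100--
Petrick residual → -1-10, -10-1
Minimum SOP uses 5 PIs: bde' + bc'e + a'b'ce + ade' + ab'c'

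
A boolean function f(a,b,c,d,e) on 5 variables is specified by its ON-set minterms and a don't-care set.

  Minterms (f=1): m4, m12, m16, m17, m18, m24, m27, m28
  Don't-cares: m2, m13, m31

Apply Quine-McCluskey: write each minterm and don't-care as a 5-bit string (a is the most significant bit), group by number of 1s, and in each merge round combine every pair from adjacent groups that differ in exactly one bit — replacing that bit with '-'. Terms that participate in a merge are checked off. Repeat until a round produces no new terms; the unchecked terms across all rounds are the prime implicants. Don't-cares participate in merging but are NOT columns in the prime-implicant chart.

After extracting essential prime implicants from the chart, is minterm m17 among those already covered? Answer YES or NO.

YES

size-2^0 implicants → 00010(✓)  00100(✓)  01100(✓)  01101(✓)  10000(✓)  10001(✓)  10010(✓)  11000(✓)  11011(✓)  11100(✓)  11111(✓)
size-2^1 implicants → -0010  -1100  0-100  0110-  1-000  100-0  1000-  11-00  11-11
Unchecked terms (primes): -0010, -1100, 0-100, 0110-, 1-000, 100-0, 1000-, 11-00, 11-11
Minterm coverage:
  m4 ⊆ 0-100 [E]
  m12 ⊆ -1100,0-100,0110-
  m16 ⊆ 1-000,100-0,1000-
  m17 ⊆ 1000- [E]
  m18 ⊆ -0010,100-0
  m24 ⊆ 1-000,11-00
  m27 ⊆ 11-11 [E]
  m28 ⊆ -1100,11-00
E = {0-100, 1000-, 11-11}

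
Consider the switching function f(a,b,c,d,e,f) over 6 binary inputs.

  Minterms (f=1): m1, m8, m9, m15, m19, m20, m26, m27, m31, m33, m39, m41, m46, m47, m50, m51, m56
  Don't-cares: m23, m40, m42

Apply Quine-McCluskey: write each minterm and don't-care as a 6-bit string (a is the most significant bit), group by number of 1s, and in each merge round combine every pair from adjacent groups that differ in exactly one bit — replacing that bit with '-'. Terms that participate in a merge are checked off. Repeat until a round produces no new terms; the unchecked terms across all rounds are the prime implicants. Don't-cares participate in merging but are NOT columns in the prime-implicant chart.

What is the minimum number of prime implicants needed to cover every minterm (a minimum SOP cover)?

size-2^0 implicants → 000001(✓)  001000(✓)  001001(✓)  001111(✓)  010011(✓)  010100  010111(✓)  011010(✓)  011011(✓)  011111(✓)  100001(✓)  100111(✓)  101000(✓)  101001(✓)  101010(✓)  101110(✓)  101111(✓)  110010(✓)  110011(✓)  111000(✓)
size-2^1 implicants → -00001(✓)  -01000(✓)  -01001(✓)  -01111  -10011  0-1111  00-001(✓)  00100-(✓)  01-011(✓)  01-111(✓)  010-11(✓)  011-11(✓)  01101-  1-1000  10-001(✓)  10-111  101-10  1010-0  10100-(✓)  10111-  11001-
size-2^2 implicants → -0-001  -0100-  01--11
Unchecked terms (primes): -0-001, -0100-, -01111, -10011, 0-1111, 01--11, 010100, 01101-, 1-1000, 10-111, 101-10, 1010-0, 10111-, 11001-
Minterm coverage:
  m1 ⊆ -0-001 [E]
  m8 ⊆ -0100- [E]
  m9 ⊆ -0-001,-0100-
  m15 ⊆ -01111,0-1111
  m19 ⊆ -10011,01--11
  m20 ⊆ 010100 [E]
  m26 ⊆ 01101- [E]
  m27 ⊆ 01--11,01101-
  m31 ⊆ 0-1111,01--11
  m33 ⊆ -0-001 [E]
  m39 ⊆ 10-111 [E]
  m41 ⊆ -0-001,-0100-
  m46 ⊆ 101-10,10111-
  m47 ⊆ -01111,10-111,10111-
  m50 ⊆ 11001- [E]
  m51 ⊆ -10011,11001-
  m56 ⊆ 1-1000 [E]
E = {-0-001, -0100-, 010100, 01101-, 1-1000, 10-111, 11001-}
Petrick residual → -01111, 01--11, 101-10
Cover = b'd'e'f + b'cd'e' + b'cdef + a'bef + a'bc'de'f' + a'bcd'e + acd'e'f' + ab'def + ab'cef' + abc'd'e  |cover|=10

10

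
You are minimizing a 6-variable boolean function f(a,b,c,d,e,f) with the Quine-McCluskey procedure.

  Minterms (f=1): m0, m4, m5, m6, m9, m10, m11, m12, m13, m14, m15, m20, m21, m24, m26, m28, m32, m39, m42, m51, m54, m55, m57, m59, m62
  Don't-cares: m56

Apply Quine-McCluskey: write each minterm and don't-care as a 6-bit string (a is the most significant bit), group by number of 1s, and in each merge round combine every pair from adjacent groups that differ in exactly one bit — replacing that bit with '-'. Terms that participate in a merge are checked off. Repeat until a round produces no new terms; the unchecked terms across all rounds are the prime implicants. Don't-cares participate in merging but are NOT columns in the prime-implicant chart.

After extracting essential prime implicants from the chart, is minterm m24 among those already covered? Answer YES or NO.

[col 0] 000000*, 000100*, 000101*, 000110*, 001001*, 001010*, 001011*, 001100*, 001101*, 001110*, 001111*, 010100*, 010101*, 011000*, 011010*, 011100*, 100000*, 100111*, 101010*, 110011*, 110110*, 110111*, 111000*, 111001*, 111011*, 111110*
[col 1] -00000, -01010, -11000, 0-0100*, 0-0101*, 0-1010, 0-1100*, 00-100*, 00-101*, 00-110*, 000-00, 0001-0*, 00010-*, 001-01*, 001-10*, 001-11*, 0010-1*, 00101-*, 0011-0*, 0011-1*, 00110-*, 00111-*, 01-100*, 01010-*, 011-00, 0110-0, 1-0111, 11-011, 11-110, 110-11, 11011-, 1110-1, 11100-
[col 2] 0--100, 0-010-, 00-1-0, 00-10-, 001--1, 001-1-, 0011--
Prime implicants: -00000, -01010, -11000, 0--100, 0-010-, 0-1010, 00-1-0, 00-10-, 000-00, 001--1, 001-1-, 0011--, 011-00, 0110-0, 1-0111, 11-011, 11-110, 110-11, 11011-, 1110-1, 11100-
PI chart (minterm → PIs covering it):
  0 | -00000,000-00
  4 | 0--100,0-010-,00-1-0,00-10-,000-00
  5 | 0-010-,00-10-
  6 | 00-1-0  (sole → essential)
  9 | 001--1  (sole → essential)
  10 | -01010,0-1010,001-1-
  11 | 001--1,001-1-
  12 | 0--100,00-1-0,00-10-,0011--
  13 | 00-10-,001--1,0011--
  14 | 00-1-0,001-1-,0011--
  15 | 001--1,001-1-,0011--
  20 | 0--100,0-010-
  21 | 0-010-  (sole → essential)
  24 | -11000,011-00,0110-0
  26 | 0-1010,0110-0
  28 | 0--100,011-00
  32 | -00000  (sole → essential)
  39 | 1-0111  (sole → essential)
  42 | -01010  (sole → essential)
  51 | 11-011,110-11
  54 | 11-110,11011-
  55 | 1-0111,110-11,11011-
  57 | 1110-1,11100-
  59 | 11-011,1110-1
  62 | 11-110  (sole → essential)
Essential prime implicants: -00000, -01010, 0-010-, 00-1-0, 001--1, 1-0111, 11-110

NO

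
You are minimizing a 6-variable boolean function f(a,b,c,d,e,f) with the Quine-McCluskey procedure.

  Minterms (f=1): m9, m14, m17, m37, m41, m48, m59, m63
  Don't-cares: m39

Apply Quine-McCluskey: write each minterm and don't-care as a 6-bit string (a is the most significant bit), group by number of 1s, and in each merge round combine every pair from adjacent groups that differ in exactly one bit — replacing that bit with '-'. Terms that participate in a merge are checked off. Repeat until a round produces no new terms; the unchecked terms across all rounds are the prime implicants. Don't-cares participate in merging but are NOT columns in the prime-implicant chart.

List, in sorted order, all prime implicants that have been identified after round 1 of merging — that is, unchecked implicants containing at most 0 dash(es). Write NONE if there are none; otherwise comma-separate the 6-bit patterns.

001110, 010001, 110000

size-2^0 implicants → 001001(✓)  001110  010001  100101(✓)  100111(✓)  101001(✓)  110000  111011(✓)  111111(✓)
size-2^1 implicants → -01001  1001-1  111-11
Unchecked terms (primes): -01001, 001110, 010001, 1001-1, 110000, 111-11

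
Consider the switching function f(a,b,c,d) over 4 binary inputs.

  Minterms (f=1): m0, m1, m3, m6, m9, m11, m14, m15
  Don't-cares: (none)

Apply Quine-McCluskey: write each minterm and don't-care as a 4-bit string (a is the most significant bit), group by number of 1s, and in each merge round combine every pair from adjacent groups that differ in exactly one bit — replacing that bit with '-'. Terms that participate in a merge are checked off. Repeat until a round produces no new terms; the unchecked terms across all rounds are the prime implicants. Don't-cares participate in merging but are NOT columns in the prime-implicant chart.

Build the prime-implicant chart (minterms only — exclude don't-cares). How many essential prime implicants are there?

[col 0] 0000*, 0001*, 0011*, 0110*, 1001*, 1011*, 1110*, 1111*
[col 1] -001*, -011*, -110, 00-1*, 000-, 1-11, 10-1*, 111-
[col 2] -0-1
Prime implicants: -0-1, -110, 000-, 1-11, 111-
PI chart (minterm → PIs covering it):
  0 | 000-  (sole → essential)
  1 | -0-1,000-
  3 | -0-1  (sole → essential)
  6 | -110  (sole → essential)
  9 | -0-1  (sole → essential)
  11 | -0-1,1-11
  14 | -110,111-
  15 | 1-11,111-
Essential prime implicants: -0-1, -110, 000-

3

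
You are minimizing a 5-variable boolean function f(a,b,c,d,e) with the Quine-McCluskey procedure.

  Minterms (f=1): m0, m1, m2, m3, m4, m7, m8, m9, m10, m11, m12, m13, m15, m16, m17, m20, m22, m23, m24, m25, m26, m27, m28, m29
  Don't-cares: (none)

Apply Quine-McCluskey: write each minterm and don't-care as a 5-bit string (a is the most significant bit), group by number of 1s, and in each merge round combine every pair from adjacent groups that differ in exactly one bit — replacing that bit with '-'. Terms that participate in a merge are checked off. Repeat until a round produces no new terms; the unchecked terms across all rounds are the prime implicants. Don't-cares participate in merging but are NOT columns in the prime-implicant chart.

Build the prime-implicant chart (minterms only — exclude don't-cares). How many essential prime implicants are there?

5

[col 0] 00000*, 00001*, 00010*, 00011*, 00100*, 00111*, 01000*, 01001*, 01010*, 01011*, 01100*, 01101*, 01111*, 10000*, 10001*, 10100*, 10110*, 10111*, 11000*, 11001*, 11010*, 11011*, 11100*, 11101*
[col 1] -0000*, -0001*, -0100*, -0111, -1000*, -1001*, -1010*, -1011*, -1100*, -1101*, 0-000*, 0-001*, 0-010*, 0-011*, 0-100*, 0-111*, 00-00*, 00-11*, 000-0*, 000-1*, 0000-*, 0001-*, 01-00*, 01-01*, 01-11*, 010-0*, 010-1*, 0100-*, 0101-*, 011-1*, 0110-*, 1-000*, 1-001*, 1-100*, 10-00*, 1000-*, 101-0, 1011-, 11-00*, 11-01*, 110-0*, 110-1*, 1100-*, 1101-*, 1110-*
[col 2] --000*, --001*, --100*, -0-00*, -000-*, -1-00*, -1-01*, -10-0*, -10-1*, -100-*, -101-*, -110-*, 0--00*, 0--11, 0-0-0*, 0-0-1*, 0-00-*, 0-01-*, 000--*, 01--1, 01-0-*, 010--*, 1--00*, 1-00-*, 11-0-*, 110--*
[col 3] ---00, --00-, -1-0-, -10--, 0-0--
Prime implicants: ---00, --00-, -0111, -1-0-, -10--, 0--11, 0-0--, 01--1, 101-0, 1011-
PI chart (minterm → PIs covering it):
  0 | ---00,--00-,0-0--
  1 | --00-,0-0--
  2 | 0-0--  (sole → essential)
  3 | 0--11,0-0--
  4 | ---00  (sole → essential)
  7 | -0111,0--11
  8 | ---00,--00-,-1-0-,-10--,0-0--
  9 | --00-,-1-0-,-10--,0-0--,01--1
  10 | -10--,0-0--
  11 | -10--,0--11,0-0--,01--1
  12 | ---00,-1-0-
  13 | -1-0-,01--1
  15 | 0--11,01--1
  16 | ---00,--00-
  17 | --00-  (sole → essential)
  20 | ---00,101-0
  22 | 101-0,1011-
  23 | -0111,1011-
  24 | ---00,--00-,-1-0-,-10--
  25 | --00-,-1-0-,-10--
  26 | -10--  (sole → essential)
  27 | -10--  (sole → essential)
  28 | ---00,-1-0-
  29 | -1-0-  (sole → essential)
Essential prime implicants: ---00, --00-, -1-0-, -10--, 0-0--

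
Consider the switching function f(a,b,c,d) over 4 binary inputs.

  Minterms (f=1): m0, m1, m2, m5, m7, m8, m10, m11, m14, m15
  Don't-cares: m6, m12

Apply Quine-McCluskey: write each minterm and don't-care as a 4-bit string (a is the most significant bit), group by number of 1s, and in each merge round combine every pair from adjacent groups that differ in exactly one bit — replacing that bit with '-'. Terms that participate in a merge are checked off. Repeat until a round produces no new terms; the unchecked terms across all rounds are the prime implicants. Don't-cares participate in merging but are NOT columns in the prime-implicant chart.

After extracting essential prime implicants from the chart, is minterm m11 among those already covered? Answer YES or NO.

YES

size-2^0 implicants → 0000(✓)  0001(✓)  0010(✓)  0101(✓)  0110(✓)  0111(✓)  1000(✓)  1010(✓)  1011(✓)  1100(✓)  1110(✓)  1111(✓)
size-2^1 implicants → -000(✓)  -010(✓)  -110(✓)  -111(✓)  0-01  0-10(✓)  00-0(✓)  000-  01-1  011-(✓)  1-00(✓)  1-10(✓)  1-11(✓)  10-0(✓)  101-(✓)  11-0(✓)  111-(✓)
size-2^2 implicants → --10  -0-0  -11-  1--0  1-1-
Unchecked terms (primes): --10, -0-0, -11-, 0-01, 000-, 01-1, 1--0, 1-1-
Minterm coverage:
  m0 ⊆ -0-0,000-
  m1 ⊆ 0-01,000-
  m2 ⊆ --10,-0-0
  m5 ⊆ 0-01,01-1
  m7 ⊆ -11-,01-1
  m8 ⊆ -0-0,1--0
  m10 ⊆ --10,-0-0,1--0,1-1-
  m11 ⊆ 1-1- [E]
  m14 ⊆ --10,-11-,1--0,1-1-
  m15 ⊆ -11-,1-1-
E = {1-1-}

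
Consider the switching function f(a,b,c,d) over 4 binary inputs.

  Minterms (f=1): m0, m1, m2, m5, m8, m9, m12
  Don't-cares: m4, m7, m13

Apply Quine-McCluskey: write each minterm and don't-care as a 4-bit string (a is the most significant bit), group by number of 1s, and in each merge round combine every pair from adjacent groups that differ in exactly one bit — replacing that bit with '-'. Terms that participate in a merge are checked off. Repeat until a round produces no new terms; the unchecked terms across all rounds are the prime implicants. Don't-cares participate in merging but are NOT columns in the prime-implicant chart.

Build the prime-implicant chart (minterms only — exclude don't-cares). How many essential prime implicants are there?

Round 0: 0000✓ 0001✓ 0010✓ 0100✓ 0101✓ 0111✓ 1000✓ 1001✓ 1100✓ 1101✓
Round 1: -000✓ -001✓ -100✓ -101✓ 0-00✓ 0-01✓ 00-0 000-✓ 01-1 010-✓ 1-00✓ 1-01✓ 100-✓ 110-✓
Round 2: --00✓ --01✓ -00-✓ -10-✓ 0-0-✓ 1-0-✓
Round 3: --0-
PIs = {--0-, 00-0, 01-1}
Coverage chart:
  m0: --0-,00-0
  m1: --0- ←essential
  m2: 00-0 ←essential
  m5: --0-,01-1
  m8: --0- ←essential
  m9: --0- ←essential
  m12: --0- ←essential
Essential: --0-, 00-0

2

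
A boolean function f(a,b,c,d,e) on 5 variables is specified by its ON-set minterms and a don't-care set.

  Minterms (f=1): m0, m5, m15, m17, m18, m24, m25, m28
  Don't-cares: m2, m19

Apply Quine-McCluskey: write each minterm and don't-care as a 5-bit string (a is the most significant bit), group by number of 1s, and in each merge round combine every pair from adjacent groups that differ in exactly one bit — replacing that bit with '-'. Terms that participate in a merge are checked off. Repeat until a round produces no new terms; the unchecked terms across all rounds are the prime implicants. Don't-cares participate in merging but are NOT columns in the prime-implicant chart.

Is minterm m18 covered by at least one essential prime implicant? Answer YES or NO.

NO

Round 0: 00000✓ 00010✓ 00101 01111 10001✓ 10010✓ 10011✓ 11000✓ 11001✓ 11100✓
Round 1: -0010 000-0 1-001 100-1 1001- 11-00 1100-
PIs = {-0010, 000-0, 00101, 01111, 1-001, 100-1, 1001-, 11-00, 1100-}
Coverage chart:
  m0: 000-0 ←essential
  m5: 00101 ←essential
  m15: 01111 ←essential
  m17: 1-001,100-1
  m18: -0010,1001-
  m24: 11-00,1100-
  m25: 1-001,1100-
  m28: 11-00 ←essential
Essential: 000-0, 00101, 01111, 11-00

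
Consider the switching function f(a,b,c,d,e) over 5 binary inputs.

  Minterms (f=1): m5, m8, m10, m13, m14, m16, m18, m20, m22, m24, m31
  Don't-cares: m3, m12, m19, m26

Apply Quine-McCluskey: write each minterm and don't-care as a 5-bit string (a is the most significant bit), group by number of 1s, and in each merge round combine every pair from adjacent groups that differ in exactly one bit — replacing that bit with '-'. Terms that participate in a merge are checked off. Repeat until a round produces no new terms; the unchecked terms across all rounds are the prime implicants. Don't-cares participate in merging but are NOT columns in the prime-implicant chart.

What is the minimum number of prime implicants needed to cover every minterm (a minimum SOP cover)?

size-2^0 implicants → 00011(✓)  00101(✓)  01000(✓)  01010(✓)  01100(✓)  01101(✓)  01110(✓)  10000(✓)  10010(✓)  10011(✓)  10100(✓)  10110(✓)  11000(✓)  11010(✓)  11111
size-2^1 implicants → -0011  -1000(✓)  -1010(✓)  0-101  01-00(✓)  01-10(✓)  010-0(✓)  011-0(✓)  0110-  1-000(✓)  1-010(✓)  10-00(✓)  10-10(✓)  100-0(✓)  1001-  101-0(✓)  110-0(✓)
size-2^2 implicants → -10-0  01--0  1-0-0  10--0
Unchecked terms (primes): -0011, -10-0, 0-101, 01--0, 0110-, 1-0-0, 10--0, 1001-, 11111
Minterm coverage:
  m5 ⊆ 0-101 [E]
  m8 ⊆ -10-0,01--0
  m10 ⊆ -10-0,01--0
  m13 ⊆ 0-101,0110-
  m14 ⊆ 01--0 [E]
  m16 ⊆ 1-0-0,10--0
  m18 ⊆ 1-0-0,10--0,1001-
  m20 ⊆ 10--0 [E]
  m22 ⊆ 10--0 [E]
  m24 ⊆ -10-0,1-0-0
  m31 ⊆ 11111 [E]
E = {0-101, 01--0, 10--0, 11111}
Petrick residual → -10-0
Cover = bc'e' + a'cd'e + a'be' + ab'e' + abcde  |cover|=5

5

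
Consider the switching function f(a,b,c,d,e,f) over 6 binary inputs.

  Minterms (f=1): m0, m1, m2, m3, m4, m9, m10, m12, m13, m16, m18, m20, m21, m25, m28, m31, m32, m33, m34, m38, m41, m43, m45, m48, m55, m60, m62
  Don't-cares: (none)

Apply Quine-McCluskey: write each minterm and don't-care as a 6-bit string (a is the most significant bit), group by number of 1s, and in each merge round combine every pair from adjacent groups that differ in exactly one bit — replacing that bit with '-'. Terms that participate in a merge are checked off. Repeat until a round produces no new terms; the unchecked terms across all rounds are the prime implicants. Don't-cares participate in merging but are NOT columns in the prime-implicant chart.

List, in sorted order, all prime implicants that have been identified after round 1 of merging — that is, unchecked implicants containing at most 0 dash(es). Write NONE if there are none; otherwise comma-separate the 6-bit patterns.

[col 0] 000000*, 000001*, 000010*, 000011*, 000100*, 001001*, 001010*, 001100*, 001101*, 010000*, 010010*, 010100*, 010101*, 011001*, 011100*, 011111, 100000*, 100001*, 100010*, 100110*, 101001*, 101011*, 101101*, 110000*, 110111, 111100*, 111110*
[col 1] -00000*, -00001*, -00010*, -01001*, -01101*, -10000*, -11100, 0-0000*, 0-0010*, 0-0100*, 0-1001, 0-1100*, 00-001*, 00-010, 00-100*, 000-00*, 0000-0*, 0000-1*, 00000-*, 00001-*, 001-01*, 00110-, 01-100*, 010-00*, 0100-0*, 01010-, 1-0000*, 10-001*, 100-10, 1000-0*, 10000-*, 101-01*, 1010-1, 1111-0
[col 2] --0000, -0-001, -000-0, -0000-, -01-01, 0--100, 0-0-00, 0-00-0, 0000--
Prime implicants: --0000, -0-001, -000-0, -0000-, -01-01, -11100, 0--100, 0-0-00, 0-00-0, 0-1001, 00-010, 0000--, 00110-, 01010-, 011111, 100-10, 1010-1, 110111, 1111-0

011111, 110111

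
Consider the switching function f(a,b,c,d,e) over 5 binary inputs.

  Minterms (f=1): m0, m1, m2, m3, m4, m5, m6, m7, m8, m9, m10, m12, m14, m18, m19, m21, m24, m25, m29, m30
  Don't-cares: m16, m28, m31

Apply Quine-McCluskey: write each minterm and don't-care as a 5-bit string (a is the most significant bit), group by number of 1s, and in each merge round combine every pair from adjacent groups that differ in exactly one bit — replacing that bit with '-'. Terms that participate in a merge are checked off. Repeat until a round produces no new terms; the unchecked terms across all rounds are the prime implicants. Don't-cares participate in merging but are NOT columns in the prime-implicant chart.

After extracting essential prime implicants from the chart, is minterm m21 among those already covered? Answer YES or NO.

NO

size-2^0 implicants → 00000(✓)  00001(✓)  00010(✓)  00011(✓)  00100(✓)  00101(✓)  00110(✓)  00111(✓)  01000(✓)  01001(✓)  01010(✓)  01100(✓)  01110(✓)  10000(✓)  10010(✓)  10011(✓)  10101(✓)  11000(✓)  11001(✓)  11100(✓)  11101(✓)  11110(✓)  11111(✓)
size-2^1 implicants → -0000(✓)  -0010(✓)  -0011(✓)  -0101  -1000(✓)  -1001(✓)  -1100(✓)  -1110(✓)  0-000(✓)  0-001(✓)  0-010(✓)  0-100(✓)  0-110(✓)  00-00(✓)  00-01(✓)  00-10(✓)  00-11(✓)  000-0(✓)  000-1(✓)  0000-(✓)  0001-(✓)  001-0(✓)  001-1(✓)  0010-(✓)  0011-(✓)  01-00(✓)  01-10(✓)  010-0(✓)  0100-(✓)  011-0(✓)  1-000(✓)  1-101  100-0(✓)  1001-(✓)  11-00(✓)  11-01(✓)  1100-(✓)  111-0(✓)  111-1(✓)  1110-(✓)  1111-(✓)
size-2^2 implicants → --000  -00-0  -001-  -1-00  -100-  -11-0  0--00(✓)  0--10(✓)  0-0-0(✓)  0-00-  0-1-0(✓)  00--0(✓)  00--1(✓)  00-0-(✓)  00-1-(✓)  000--(✓)  001--(✓)  01--0(✓)  11-0-  111--
size-2^3 implicants → 0---0  00---
Unchecked terms (primes): --000, -00-0, -001-, -0101, -1-00, -100-, -11-0, 0---0, 0-00-, 00---, 1-101, 11-0-, 111--
Minterm coverage:
  m0 ⊆ --000,-00-0,0---0,0-00-,00---
  m1 ⊆ 0-00-,00---
  m2 ⊆ -00-0,-001-,0---0,00---
  m3 ⊆ -001-,00---
  m4 ⊆ 0---0,00---
  m5 ⊆ -0101,00---
  m6 ⊆ 0---0,00---
  m7 ⊆ 00--- [E]
  m8 ⊆ --000,-1-00,-100-,0---0,0-00-
  m9 ⊆ -100-,0-00-
  m10 ⊆ 0---0 [E]
  m12 ⊆ -1-00,-11-0,0---0
  m14 ⊆ -11-0,0---0
  m18 ⊆ -00-0,-001-
  m19 ⊆ -001- [E]
  m21 ⊆ -0101,1-101
  m24 ⊆ --000,-1-00,-100-,11-0-
  m25 ⊆ -100-,11-0-
  m29 ⊆ 1-101,11-0-,111--
  m30 ⊆ -11-0,111--
E = {-001-, 0---0, 00---}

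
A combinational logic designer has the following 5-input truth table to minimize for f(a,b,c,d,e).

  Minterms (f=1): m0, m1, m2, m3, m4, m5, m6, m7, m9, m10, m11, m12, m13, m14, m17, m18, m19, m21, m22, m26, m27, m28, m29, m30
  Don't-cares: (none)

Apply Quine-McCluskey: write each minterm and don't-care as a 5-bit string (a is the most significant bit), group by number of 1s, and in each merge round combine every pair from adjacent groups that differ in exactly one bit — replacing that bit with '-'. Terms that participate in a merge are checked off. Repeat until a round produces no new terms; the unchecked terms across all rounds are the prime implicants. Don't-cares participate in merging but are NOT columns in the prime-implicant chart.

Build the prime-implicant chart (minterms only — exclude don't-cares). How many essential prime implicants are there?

3

size-2^0 implicants → 00000(✓)  00001(✓)  00010(✓)  00011(✓)  00100(✓)  00101(✓)  00110(✓)  00111(✓)  01001(✓)  01010(✓)  01011(✓)  01100(✓)  01101(✓)  01110(✓)  10001(✓)  10010(✓)  10011(✓)  10101(✓)  10110(✓)  11010(✓)  11011(✓)  11100(✓)  11101(✓)  11110(✓)
size-2^1 implicants → -0001(✓)  -0010(✓)  -0011(✓)  -0101(✓)  -0110(✓)  -1010(✓)  -1011(✓)  -1100(✓)  -1101(✓)  -1110(✓)  0-001(✓)  0-010(✓)  0-011(✓)  0-100(✓)  0-101(✓)  0-110(✓)  00-00(✓)  00-01(✓)  00-10(✓)  00-11(✓)  000-0(✓)  000-1(✓)  0000-(✓)  0001-(✓)  001-0(✓)  001-1(✓)  0010-(✓)  0011-(✓)  01-01(✓)  01-10(✓)  010-1(✓)  0101-(✓)  011-0(✓)  0110-(✓)  1-010(✓)  1-011(✓)  1-101(✓)  1-110(✓)  10-01(✓)  10-10(✓)  100-1(✓)  1001-(✓)  11-10(✓)  1101-(✓)  111-0(✓)  1110-(✓)
size-2^2 implicants → --010(✓)  --011(✓)  --101  --110(✓)  -0-01  -0-10(✓)  -00-1  -001-(✓)  -1-10(✓)  -101-(✓)  -11-0  -110-  0--01  0--10(✓)  0-0-1  0-01-(✓)  0-1-0  0-10-  00--0(✓)  00--1(✓)  00-0-(✓)  00-1-(✓)  000--(✓)  001--(✓)  1--10(✓)  1-01-(✓)
size-2^3 implicants → ---10  --01-  00---
Unchecked terms (primes): ---10, --01-, --101, -0-01, -00-1, -11-0, -110-, 0--01, 0-0-1, 0-1-0, 0-10-, 00---
Minterm coverage:
  m0 ⊆ 00--- [E]
  m1 ⊆ -0-01,-00-1,0--01,0-0-1,00---
  m2 ⊆ ---10,--01-,00---
  m3 ⊆ --01-,-00-1,0-0-1,00---
  m4 ⊆ 0-1-0,0-10-,00---
  m5 ⊆ --101,-0-01,0--01,0-10-,00---
  m6 ⊆ ---10,0-1-0,00---
  m7 ⊆ 00--- [E]
  m9 ⊆ 0--01,0-0-1
  m10 ⊆ ---10,--01-
  m11 ⊆ --01-,0-0-1
  m12 ⊆ -11-0,-110-,0-1-0,0-10-
  m13 ⊆ --101,-110-,0--01,0-10-
  m14 ⊆ ---10,-11-0,0-1-0
  m17 ⊆ -0-01,-00-1
  m18 ⊆ ---10,--01-
  m19 ⊆ --01-,-00-1
  m21 ⊆ --101,-0-01
  m22 ⊆ ---10 [E]
  m26 ⊆ ---10,--01-
  m27 ⊆ --01- [E]
  m28 ⊆ -11-0,-110-
  m29 ⊆ --101,-110-
  m30 ⊆ ---10,-11-0
E = {---10, --01-, 00---}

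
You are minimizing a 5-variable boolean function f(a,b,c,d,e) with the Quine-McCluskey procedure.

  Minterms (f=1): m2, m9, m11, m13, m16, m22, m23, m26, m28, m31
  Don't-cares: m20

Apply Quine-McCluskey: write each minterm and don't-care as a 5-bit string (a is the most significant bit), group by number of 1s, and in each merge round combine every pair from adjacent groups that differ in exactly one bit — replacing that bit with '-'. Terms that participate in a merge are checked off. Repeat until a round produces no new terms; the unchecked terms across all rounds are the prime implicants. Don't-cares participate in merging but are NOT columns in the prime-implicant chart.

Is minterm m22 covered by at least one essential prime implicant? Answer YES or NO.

NO

[col 0] 00010, 01001*, 01011*, 01101*, 10000*, 10100*, 10110*, 10111*, 11010, 11100*, 11111*
[col 1] 01-01, 010-1, 1-100, 1-111, 10-00, 101-0, 1011-
Prime implicants: 00010, 01-01, 010-1, 1-100, 1-111, 10-00, 101-0, 1011-, 11010
PI chart (minterm → PIs covering it):
  2 | 00010  (sole → essential)
  9 | 01-01,010-1
  11 | 010-1  (sole → essential)
  13 | 01-01  (sole → essential)
  16 | 10-00  (sole → essential)
  22 | 101-0,1011-
  23 | 1-111,1011-
  26 | 11010  (sole → essential)
  28 | 1-100  (sole → essential)
  31 | 1-111  (sole → essential)
Essential prime implicants: 00010, 01-01, 010-1, 1-100, 1-111, 10-00, 11010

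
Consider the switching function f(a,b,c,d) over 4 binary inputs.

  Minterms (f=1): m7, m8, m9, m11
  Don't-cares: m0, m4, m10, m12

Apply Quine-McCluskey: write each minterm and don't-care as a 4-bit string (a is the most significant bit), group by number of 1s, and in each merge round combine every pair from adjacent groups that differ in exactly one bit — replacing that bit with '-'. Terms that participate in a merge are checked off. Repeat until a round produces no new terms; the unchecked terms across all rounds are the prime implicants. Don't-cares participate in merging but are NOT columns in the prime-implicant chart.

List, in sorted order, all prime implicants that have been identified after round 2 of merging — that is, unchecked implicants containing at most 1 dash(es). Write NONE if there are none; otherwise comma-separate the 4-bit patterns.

[col 0] 0000*, 0100*, 0111, 1000*, 1001*, 1010*, 1011*, 1100*
[col 1] -000*, -100*, 0-00*, 1-00*, 10-0*, 10-1*, 100-*, 101-*
[col 2] --00, 10--
Prime implicants: --00, 0111, 10--

0111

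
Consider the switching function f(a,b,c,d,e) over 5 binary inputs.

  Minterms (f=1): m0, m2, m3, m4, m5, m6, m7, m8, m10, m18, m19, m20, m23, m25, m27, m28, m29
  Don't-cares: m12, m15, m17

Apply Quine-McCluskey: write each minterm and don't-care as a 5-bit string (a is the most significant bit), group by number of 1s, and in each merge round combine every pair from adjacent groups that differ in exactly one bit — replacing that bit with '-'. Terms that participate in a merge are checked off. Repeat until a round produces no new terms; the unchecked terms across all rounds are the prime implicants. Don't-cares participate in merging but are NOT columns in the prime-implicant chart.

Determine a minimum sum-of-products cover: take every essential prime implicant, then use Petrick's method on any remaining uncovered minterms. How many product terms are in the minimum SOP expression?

size-2^0 implicants → 00000(✓)  00010(✓)  00011(✓)  00100(✓)  00101(✓)  00110(✓)  00111(✓)  01000(✓)  01010(✓)  01100(✓)  01111(✓)  10001(✓)  10010(✓)  10011(✓)  10100(✓)  10111(✓)  11001(✓)  11011(✓)  11100(✓)  11101(✓)
size-2^1 implicants → -0010(✓)  -0011(✓)  -0100(✓)  -0111(✓)  -1100(✓)  0-000(✓)  0-010(✓)  0-100(✓)  0-111  00-00(✓)  00-10(✓)  00-11(✓)  000-0(✓)  0001-(✓)  001-0(✓)  001-1(✓)  0010-(✓)  0011-(✓)  01-00(✓)  010-0(✓)  1-001(✓)  1-011(✓)  1-100(✓)  10-11(✓)  100-1(✓)  1001-(✓)  11-01  110-1(✓)  1110-
size-2^2 implicants → --100  -0-11  -001-  0--00  0-0-0  00--0  00-1-  001--  1-0-1
Unchecked terms (primes): --100, -0-11, -001-, 0--00, 0-0-0, 0-111, 00--0, 00-1-, 001--, 1-0-1, 11-01, 1110-
Minterm coverage:
  m0 ⊆ 0--00,0-0-0,00--0
  m2 ⊆ -001-,0-0-0,00--0,00-1-
  m3 ⊆ -0-11,-001-,00-1-
  m4 ⊆ --100,0--00,00--0,001--
  m5 ⊆ 001-- [E]
  m6 ⊆ 00--0,00-1-,001--
  m7 ⊆ -0-11,0-111,00-1-,001--
  m8 ⊆ 0--00,0-0-0
  m10 ⊆ 0-0-0 [E]
  m18 ⊆ -001- [E]
  m19 ⊆ -0-11,-001-,1-0-1
  m20 ⊆ --100 [E]
  m23 ⊆ -0-11 [E]
  m25 ⊆ 1-0-1,11-01
  m27 ⊆ 1-0-1 [E]
  m28 ⊆ --100,1110-
  m29 ⊆ 11-01,1110-
E = {--100, -0-11, -001-, 0-0-0, 001--, 1-0-1}
Petrick residual → 11-01
Cover = cd'e' + b'de + b'c'd + a'c'e' + a'b'c + ac'e + abd'e  |cover|=7

7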